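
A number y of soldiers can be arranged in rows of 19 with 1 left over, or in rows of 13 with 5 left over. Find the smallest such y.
M = 19 × 13 = 247. M₁ = 13, y₁ ≡ 3 (mod 19). M₂ = 19, y₂ ≡ 11 (mod 13). y = 1×13×3 + 5×19×11 ≡ 96 (mod 247)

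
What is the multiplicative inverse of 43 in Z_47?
Since 47 is prime, by Fermat 43^(-1) ≡ 43^{45} ≡ 35 mod 47. Verify: 43 × 35 = 1505 ≡ 1 mod 47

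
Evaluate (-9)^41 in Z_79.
By repeated squaring mod 79: (-9)^{1}≡70, (-9)^{2}≡2, (-9)^{4}≡4, (-9)^{8}≡16, (-9)^{16}≡19, (-9)^{32}≡45. Then (-9)^{41} = (-9)^{32+8+1} ≡ 45 × 16 × 70 ≡ 77 mod 79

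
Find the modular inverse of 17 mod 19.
Since 19 is prime, by Fermat 17^(-1) ≡ 17^{17} ≡ 9 mod 19. Verify: 17 × 9 = 153 ≡ 1 mod 19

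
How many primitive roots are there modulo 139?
Number of primitive roots mod 139 = φ(p-1) = φ(138) = 44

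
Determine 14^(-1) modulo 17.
Since 17 is prime, by Fermat 14^(-1) ≡ 14^{15} ≡ 11 mod 17. Verify: 14 × 11 = 154 ≡ 1 mod 17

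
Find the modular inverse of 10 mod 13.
Since 13 is prime, by Fermat 10^(-1) ≡ 10^{11} ≡ 4 mod 13. Verify: 10 × 4 = 40 ≡ 1 mod 13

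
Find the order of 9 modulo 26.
Powers of 9 mod 26: 9^1≡9, 9^2≡3, 9^3≡1. So the order of 9 is 3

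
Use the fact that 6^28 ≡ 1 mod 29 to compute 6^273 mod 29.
By Fermat: 6^{28} ≡ 1 mod 29. 273 ≡ 21 mod 28. So 6^{273} ≡ 6^{21} ≡ 28 mod 29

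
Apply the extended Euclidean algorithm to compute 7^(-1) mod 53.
Extended GCD: 7(-15) + 53(2) = 1. So 7^(-1) ≡ -15 ≡ 38 (mod 53). Verify: 7 × 38 = 266 ≡ 1 (mod 53)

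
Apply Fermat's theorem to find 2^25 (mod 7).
By Fermat: 2^{6} ≡ 1 (mod 7). 25 = 4×6 + 1. So 2^{25} ≡ 2^{1} ≡ 2 (mod 7)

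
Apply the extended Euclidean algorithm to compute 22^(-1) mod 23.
Extended GCD: 22(-1) + 23(1) = 1. So 22^(-1) ≡ -1 ≡ 22 (mod 23). Verify: 22 × 22 = 484 ≡ 1 (mod 23)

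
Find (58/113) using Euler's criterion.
(58/113) = 58^{56} mod 113 = -1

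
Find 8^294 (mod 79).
Using Fermat: 8^{78} ≡ 1 (mod 79). 294 ≡ 60 (mod 78). So 8^{294} ≡ 8^{60} ≡ 65 (mod 79)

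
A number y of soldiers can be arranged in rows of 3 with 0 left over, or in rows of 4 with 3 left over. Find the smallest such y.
M = 3 × 4 = 12. M₁ = 4, y₁ ≡ 1 (mod 3). M₂ = 3, y₂ ≡ 3 (mod 4). y = 0×4×1 + 3×3×3 ≡ 3 (mod 12)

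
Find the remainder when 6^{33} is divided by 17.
By Fermat: 6^{16} ≡ 1 (mod 17). 33 = 2×16 + 1. So 6^{33} ≡ 6^{1} ≡ 6 (mod 17)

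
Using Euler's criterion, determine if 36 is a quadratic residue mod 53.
By Euler's criterion: 36^{26} ≡ 1 mod 53. Since this equals 1, 36 is a QR.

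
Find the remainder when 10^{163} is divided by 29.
By Fermat: 10^{28} ≡ 1 mod 29. 163 = 5×28 + 23. So 10^{163} ≡ 10^{23} ≡ 11 mod 29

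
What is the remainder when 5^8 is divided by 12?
By repeated squaring mod 12: 5^{1}≡5, 5^{2}≡1, 5^{4}≡1, 5^{8}≡1. So 5^{8} ≡ 1 mod 12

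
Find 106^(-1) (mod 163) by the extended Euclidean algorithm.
Extended GCD: 106(20) + 163(-13) = 1. So 106^(-1) ≡ 20 (mod 163). Verify: 106 × 20 = 2120 ≡ 1 (mod 163)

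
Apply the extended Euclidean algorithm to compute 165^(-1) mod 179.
Extended GCD: 165(-64) + 179(59) = 1. So 165^(-1) ≡ -64 ≡ 115 mod 179. Verify: 165 × 115 = 18975 ≡ 1 mod 179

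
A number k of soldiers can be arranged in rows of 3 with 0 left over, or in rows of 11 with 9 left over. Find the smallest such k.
M = 3 × 11 = 33. M₁ = 11, y₁ ≡ 2 (mod 3). M₂ = 3, y₂ ≡ 4 (mod 11). k = 0×11×2 + 9×3×4 ≡ 9 (mod 33)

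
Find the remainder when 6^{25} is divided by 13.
By Fermat: 6^{12} ≡ 1 (mod 13). 25 = 2×12 + 1. So 6^{25} ≡ 6^{1} ≡ 6 (mod 13)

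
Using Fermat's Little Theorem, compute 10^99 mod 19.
By Fermat: 10^{18} ≡ 1 mod 19. 99 = 5×18 + 9. So 10^{99} ≡ 10^{9} ≡ 18 mod 19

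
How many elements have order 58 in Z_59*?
Number of primitive roots mod 59 = φ(p-1) = φ(58) = 28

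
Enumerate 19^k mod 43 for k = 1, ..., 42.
19^1, 19^2, ..., 19^{42} mod 43: [19, 17, 22, 31, 30, 11, 37, 15, 27, 40, 29, 35, 20, 36, 39, 10, 18, 41, 5, 9, 42, 24, 26, 21, 12, 13, 32, 6, 28, 16, 3, 14, 8, 23, 7, 4, 33, 25, 2, 38, 34, 1]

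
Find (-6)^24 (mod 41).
By repeated squaring (mod 41): (-6)^{1}≡35, (-6)^{2}≡36, (-6)^{4}≡25, (-6)^{8}≡10, (-6)^{16}≡18. Then (-6)^{24} = (-6)^{16+8} ≡ 18 × 10 ≡ 16 (mod 41)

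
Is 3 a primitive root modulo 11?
3^{5} ≡ 1 (mod 11) and 5 < 10, so ord_11(3) = 5 ≠ 10 and 3 is not a primitive root.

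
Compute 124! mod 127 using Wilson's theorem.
(126)! = (124)! × (125) × (126) ≡ -1 mod 127. So (124)! ≡ -1 × [(126)(125)]^(-1) ≡ 63 mod 127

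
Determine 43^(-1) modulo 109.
Since 109 is prime, by Fermat 43^(-1) ≡ 43^{107} ≡ 71 mod 109. Verify: 43 × 71 = 3053 ≡ 1 mod 109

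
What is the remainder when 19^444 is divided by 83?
Using Fermat: 19^{82} ≡ 1 mod 83. 444 ≡ 34 mod 82. So 19^{444} ≡ 19^{34} ≡ 41 mod 83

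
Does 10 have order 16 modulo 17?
ord_17(10) divides 16. For each prime q|16: 10^{8}≡16, none ≡ 1. So 10 has order 16 and is a primitive root mod 17.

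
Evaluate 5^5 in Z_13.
By repeated squaring mod 13: 5^{1}≡5, 5^{2}≡12, 5^{4}≡1. Then 5^{5} = 5^{4+1} ≡ 1 × 5 ≡ 5 mod 13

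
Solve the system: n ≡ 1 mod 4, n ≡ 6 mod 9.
M = 4 × 9 = 36. M₁ = 9, y₁ ≡ 1 mod 4. M₂ = 4, y₂ ≡ 7 mod 9. n = 1×9×1 + 6×4×7 ≡ 33 mod 36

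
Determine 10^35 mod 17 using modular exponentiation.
Using Fermat: 10^{16} ≡ 1 mod 17. 35 ≡ 3 mod 16. So 10^{35} ≡ 10^{3} ≡ 14 mod 17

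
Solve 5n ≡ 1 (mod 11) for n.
Since 11 is prime, by Fermat 5^(-1) ≡ 5^{9} ≡ 9 (mod 11). Verify: 5 × 9 = 45 ≡ 1 (mod 11)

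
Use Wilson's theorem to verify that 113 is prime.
(112)! mod 113 = 112. Since this equals -1 mod 113, Wilson confirms 113 is prime.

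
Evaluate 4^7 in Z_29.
By repeated squaring mod 29: 4^{1}≡4, 4^{2}≡16, 4^{4}≡24. Then 4^{7} = 4^{4+2+1} ≡ 24 × 16 × 4 ≡ 28 mod 29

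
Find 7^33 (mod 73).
By repeated squaring (mod 73): 7^{1}≡7, 7^{2}≡49, 7^{4}≡65, 7^{8}≡64, 7^{16}≡8, 7^{32}≡64. Then 7^{33} = 7^{32+1} ≡ 64 × 7 ≡ 10 (mod 73)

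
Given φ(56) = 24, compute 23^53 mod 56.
By Euler: 23^{24} ≡ 1 (mod 56) since gcd(23, 56) = 1. 53 = 2×24 + 5. So 23^{53} ≡ 23^{5} ≡ 39 (mod 56)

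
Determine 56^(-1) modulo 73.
Since 73 is prime, by Fermat 56^(-1) ≡ 56^{71} ≡ 30 mod 73. Verify: 56 × 30 = 1680 ≡ 1 mod 73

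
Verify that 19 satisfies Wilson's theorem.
(18)! mod 19 = 18. Since this equals -1 (mod 19), Wilson confirms 19 is prime.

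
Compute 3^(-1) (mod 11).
Since 11 is prime, by Fermat 3^(-1) ≡ 3^{9} ≡ 4 (mod 11). Verify: 3 × 4 = 12 ≡ 1 (mod 11)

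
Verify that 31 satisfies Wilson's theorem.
(30)! mod 31 = 30. Since this equals -1 mod 31, Wilson confirms 31 is prime.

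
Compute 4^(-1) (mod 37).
Since 37 is prime, by Fermat 4^(-1) ≡ 4^{35} ≡ 28 (mod 37). Verify: 4 × 28 = 112 ≡ 1 (mod 37)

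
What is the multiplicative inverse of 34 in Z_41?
Since 41 is prime, by Fermat 34^(-1) ≡ 34^{39} ≡ 35 mod 41. Verify: 34 × 35 = 1190 ≡ 1 mod 41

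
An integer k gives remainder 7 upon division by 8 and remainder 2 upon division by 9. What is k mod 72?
M = 8 × 9 = 72. M₁ = 9, y₁ ≡ 1 mod 8. M₂ = 8, y₂ ≡ 8 mod 9. k = 7×9×1 + 2×8×8 ≡ 47 mod 72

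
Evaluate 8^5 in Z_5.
Using Fermat: 8^{4} ≡ 1 mod 5. 5 ≡ 1 mod 4. So 8^{5} ≡ 8^{1} ≡ 3 mod 5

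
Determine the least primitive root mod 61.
g = 2. Powers: [2, 4, 8, 16, 32, 3, 6, 12, ...] generates all 60 non-zero residues.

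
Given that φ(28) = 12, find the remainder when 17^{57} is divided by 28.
By Euler: 17^{12} ≡ 1 mod 28 since gcd(17, 28) = 1. 57 = 4×12 + 9. So 17^{57} ≡ 17^{9} ≡ 13 mod 28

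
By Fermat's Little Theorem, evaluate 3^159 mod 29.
By Fermat: 3^{28} ≡ 1 (mod 29). 159 = 5×28 + 19. So 3^{159} ≡ 3^{19} ≡ 18 (mod 29)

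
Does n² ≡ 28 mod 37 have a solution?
By Euler's criterion: 28^{18} ≡ 1 mod 37. Since this equals 1, 28 is a QR.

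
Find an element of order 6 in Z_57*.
8 has order 6 mod 57 since 8^{6} ≡ 1 (mod 57) and no smaller power works.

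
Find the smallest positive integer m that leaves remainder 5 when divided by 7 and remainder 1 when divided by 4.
M = 7 × 4 = 28. M₁ = 4, y₁ ≡ 2 mod 7. M₂ = 7, y₂ ≡ 3 mod 4. m = 5×4×2 + 1×7×3 ≡ 5 mod 28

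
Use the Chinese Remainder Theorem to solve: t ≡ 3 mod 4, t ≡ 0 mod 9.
M = 4 × 9 = 36. M₁ = 9, y₁ ≡ 1 mod 4. M₂ = 4, y₂ ≡ 7 mod 9. t = 3×9×1 + 0×4×7 ≡ 27 mod 36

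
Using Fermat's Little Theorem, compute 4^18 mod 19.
By Fermat's Little Theorem, 4^{18} ≡ 1 mod 19 since 19 is prime and gcd(4, 19) = 1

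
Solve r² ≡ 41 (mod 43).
The square roots of 41 mod 43 are 16 and 27. Verify: 16² = 256 ≡ 41 (mod 43)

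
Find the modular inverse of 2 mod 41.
Since 41 is prime, by Fermat 2^(-1) ≡ 2^{39} ≡ 21 (mod 41). Verify: 2 × 21 = 42 ≡ 1 (mod 41)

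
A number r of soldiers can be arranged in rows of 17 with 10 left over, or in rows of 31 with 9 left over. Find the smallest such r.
M = 17 × 31 = 527. M₁ = 31, y₁ ≡ 11 (mod 17). M₂ = 17, y₂ ≡ 11 (mod 31). r = 10×31×11 + 9×17×11 ≡ 350 (mod 527)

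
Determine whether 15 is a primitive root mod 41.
ord_41(15) divides 40. For each prime q|40: 15^{20}≡40, 15^{8}≡18, none ≡ 1. So 15 has order 40 and is a primitive root mod 41.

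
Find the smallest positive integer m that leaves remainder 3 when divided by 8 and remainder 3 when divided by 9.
M = 8 × 9 = 72. M₁ = 9, y₁ ≡ 1 (mod 8). M₂ = 8, y₂ ≡ 8 (mod 9). m = 3×9×1 + 3×8×8 ≡ 3 (mod 72)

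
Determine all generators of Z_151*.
There are φ(150) = 40 primitive roots mod 151: {6, 7, 12, 13, 14, 15, 30, 35, 48, 51, 52, 54, 56, 61, 63, 71, 77, 82, 89, 93, 96, 102, 104, 106, 108, 109, 111, 112, 114, 115, 117, 120, 126, 129, 130, 133, 134, 140, 141, 146}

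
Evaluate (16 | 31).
(16/31) = 16^{15} mod 31 = 1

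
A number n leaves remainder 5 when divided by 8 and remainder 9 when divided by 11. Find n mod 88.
M = 8 × 11 = 88. M₁ = 11, y₁ ≡ 3 mod 8. M₂ = 8, y₂ ≡ 7 mod 11. n = 5×11×3 + 9×8×7 ≡ 53 mod 88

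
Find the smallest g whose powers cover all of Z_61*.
g = 2. For each prime q|60: 2^{30}≡60, 2^{20}≡47, 2^{12}≡9, none ≡ 1, so ord_61(2) = 60 and 2 is a primitive root.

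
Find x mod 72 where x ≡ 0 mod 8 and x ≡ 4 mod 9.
M = 8 × 9 = 72. M₁ = 9, y₁ ≡ 1 mod 8. M₂ = 8, y₂ ≡ 8 mod 9. x = 0×9×1 + 4×8×8 ≡ 40 mod 72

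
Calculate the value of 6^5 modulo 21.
By repeated squaring mod 21: 6^{1}≡6, 6^{2}≡15, 6^{4}≡15. Then 6^{5} = 6^{4+1} ≡ 15 × 6 ≡ 6 mod 21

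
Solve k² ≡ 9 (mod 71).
The square roots of 9 mod 71 are 3 and 68. Verify: 3² = 9 ≡ 9 (mod 71)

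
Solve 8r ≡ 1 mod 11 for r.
Since 11 is prime, by Fermat 8^(-1) ≡ 8^{9} ≡ 7 mod 11. Verify: 8 × 7 = 56 ≡ 1 mod 11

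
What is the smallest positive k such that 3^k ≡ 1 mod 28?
Powers of 3 mod 28: 3^1≡3, 3^2≡9, 3^3≡27, 3^4≡25, 3^5≡19, 3^6≡1. So the order of 3 is 6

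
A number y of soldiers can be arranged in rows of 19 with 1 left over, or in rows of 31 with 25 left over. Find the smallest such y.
M = 19 × 31 = 589. M₁ = 31, y₁ ≡ 8 mod 19. M₂ = 19, y₂ ≡ 18 mod 31. y = 1×31×8 + 25×19×18 ≡ 552 mod 589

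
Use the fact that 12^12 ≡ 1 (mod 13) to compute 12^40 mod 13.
By Fermat: 12^{12} ≡ 1 (mod 13). 40 = 3×12 + 4. So 12^{40} ≡ 12^{4} ≡ 1 (mod 13)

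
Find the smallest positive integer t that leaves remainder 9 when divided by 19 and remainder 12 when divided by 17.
M = 19 × 17 = 323. M₁ = 17, y₁ ≡ 9 mod 19. M₂ = 19, y₂ ≡ 9 mod 17. t = 9×17×9 + 12×19×9 ≡ 199 mod 323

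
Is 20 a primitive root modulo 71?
20^{7} ≡ 1 mod 71 and 7 < 70, so ord_71(20) = 7 ≠ 70 and 20 is not a primitive root.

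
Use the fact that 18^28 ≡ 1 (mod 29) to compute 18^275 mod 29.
By Fermat: 18^{28} ≡ 1 (mod 29). 275 ≡ 23 (mod 28). So 18^{275} ≡ 18^{23} ≡ 2 (mod 29)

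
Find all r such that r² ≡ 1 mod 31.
The square roots of 1 mod 31 are 1 and 30. Verify: 1² = 1 ≡ 1 mod 31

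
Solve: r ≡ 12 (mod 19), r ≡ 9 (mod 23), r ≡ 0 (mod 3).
M = 19 × 23 × 3 = 1311. M₁ = 69, y₁ ≡ 8 (mod 19). M₂ = 57, y₂ ≡ 21 (mod 23). M₃ = 437, y₃ ≡ 2 (mod 3). r = 12×69×8 + 9×57×21 + 0×437×2 ≡ 354 (mod 1311)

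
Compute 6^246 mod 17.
Using Fermat: 6^{16} ≡ 1 (mod 17). 246 ≡ 6 (mod 16). So 6^{246} ≡ 6^{6} ≡ 8 (mod 17)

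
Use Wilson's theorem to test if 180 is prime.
(179)! mod 180 = 0. Since 0 ≢ -1 (mod 180), 180 is not prime.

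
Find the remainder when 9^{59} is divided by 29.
By Fermat: 9^{28} ≡ 1 mod 29. 59 = 2×28 + 3. So 9^{59} ≡ 9^{3} ≡ 4 mod 29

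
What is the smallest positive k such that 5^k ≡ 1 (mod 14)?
Powers of 5 mod 14: 5^1≡5, 5^2≡11, 5^3≡13, 5^4≡9, 5^5≡3, 5^6≡1. Order = 6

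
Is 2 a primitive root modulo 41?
2^{20} ≡ 1 (mod 41) and 20 < 40, so ord_41(2) = 20 ≠ 40 and 2 is not a primitive root.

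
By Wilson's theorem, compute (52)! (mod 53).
By Wilson's theorem, (52)! ≡ -1 ≡ 52 (mod 53)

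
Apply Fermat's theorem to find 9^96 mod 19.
By Fermat: 9^{18} ≡ 1 mod 19. 96 = 5×18 + 6. So 9^{96} ≡ 9^{6} ≡ 11 mod 19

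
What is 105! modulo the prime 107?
(106)! = (105)! × (106) ≡ -1 mod 107. So (105)! ≡ -1 × (106)^(-1) ≡ (-1)×(-1) = 1 mod 107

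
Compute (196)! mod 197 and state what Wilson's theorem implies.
(196)! mod 197 = 196. Since this equals -1 (mod 197), Wilson confirms 197 is prime.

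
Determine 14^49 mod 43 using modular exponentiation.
Using Fermat: 14^{42} ≡ 1 mod 43. 49 ≡ 7 mod 42. So 14^{49} ≡ 14^{7} ≡ 36 mod 43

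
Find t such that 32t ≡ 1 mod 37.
Since 37 is prime, by Fermat 32^(-1) ≡ 32^{35} ≡ 22 mod 37. Verify: 32 × 22 = 704 ≡ 1 mod 37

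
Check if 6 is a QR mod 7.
By Euler's criterion: 6^{3} ≡ 6 mod 7. Since this equals -1 (≡ 6), 6 is not a QR.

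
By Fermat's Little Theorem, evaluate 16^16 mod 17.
By Fermat's Little Theorem, 16^{16} ≡ 1 (mod 17) since 17 is prime and gcd(16, 17) = 1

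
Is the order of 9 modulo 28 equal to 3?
Powers of 9 mod 28: 9^1≡9, 9^2≡25, 9^3≡1. First k with 9^k≡1 is k=3. Yes, ord_28(9) = 3.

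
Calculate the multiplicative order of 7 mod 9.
Powers of 7 mod 9: 7^1≡7, 7^2≡4, 7^3≡1. Order = 3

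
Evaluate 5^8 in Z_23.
By repeated squaring mod 23: 5^{1}≡5, 5^{2}≡2, 5^{4}≡4, 5^{8}≡16. So 5^{8} ≡ 16 mod 23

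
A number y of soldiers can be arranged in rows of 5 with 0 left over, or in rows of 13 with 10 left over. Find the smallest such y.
M = 5 × 13 = 65. M₁ = 13, y₁ ≡ 2 (mod 5). M₂ = 5, y₂ ≡ 8 (mod 13). y = 0×13×2 + 10×5×8 ≡ 10 (mod 65)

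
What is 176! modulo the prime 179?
(178)! = (176)! × (177) × (178) ≡ -1 (mod 179). So (176)! ≡ -1 × [(178)(177)]^(-1) ≡ 89 (mod 179)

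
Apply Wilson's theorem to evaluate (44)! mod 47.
(46)! = (44)! × (45) × (46) ≡ -1 mod 47. So (44)! ≡ -1 × [(46)(45)]^(-1) ≡ 23 mod 47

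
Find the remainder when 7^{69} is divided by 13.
By Fermat: 7^{12} ≡ 1 mod 13. 69 = 5×12 + 9. So 7^{69} ≡ 7^{9} ≡ 8 mod 13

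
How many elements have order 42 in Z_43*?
Number of primitive roots mod 43 = φ(p-1) = φ(42) = 12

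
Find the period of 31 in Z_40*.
Powers of 31 mod 40: 31^1≡31, 31^2≡1. Order = 2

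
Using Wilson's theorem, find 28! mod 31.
(30)! = (28)! × (29) × (30) ≡ -1 mod 31. So (28)! ≡ -1 × [(30)(29)]^(-1) ≡ 15 mod 31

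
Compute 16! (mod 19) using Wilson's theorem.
(18)! = (16)! × (17) × (18) ≡ -1 (mod 19). So (16)! ≡ -1 × [(18)(17)]^(-1) ≡ 9 (mod 19)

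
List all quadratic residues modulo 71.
QRs mod 71: {1, 2, 3, 4, 5, 6, 8, 9, 10, 12, 15, 16, 18, 19, 20, 24, 25, 27, 29, 30, 32, 36, 37, 38, 40, 43, 45, 48, 49, 50, 54, 57, 58, 60, 64}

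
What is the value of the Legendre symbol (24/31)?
(24/31) = 24^{15} mod 31 = -1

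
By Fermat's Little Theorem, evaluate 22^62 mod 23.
By Fermat: 22^{22} ≡ 1 (mod 23). 62 = 2×22 + 18. So 22^{62} ≡ 22^{18} ≡ 1 (mod 23)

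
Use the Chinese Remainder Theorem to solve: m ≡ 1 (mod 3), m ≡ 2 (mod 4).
M = 3 × 4 = 12. M₁ = 4, y₁ ≡ 1 (mod 3). M₂ = 3, y₂ ≡ 3 (mod 4). m = 1×4×1 + 2×3×3 ≡ 10 (mod 12)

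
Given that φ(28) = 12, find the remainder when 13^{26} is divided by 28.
By Euler: 13^{12} ≡ 1 mod 28 since gcd(13, 28) = 1. 26 = 2×12 + 2. So 13^{26} ≡ 13^{2} ≡ 1 mod 28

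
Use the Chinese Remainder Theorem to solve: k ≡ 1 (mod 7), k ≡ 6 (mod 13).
M = 7 × 13 = 91. M₁ = 13, y₁ ≡ 6 (mod 7). M₂ = 7, y₂ ≡ 2 (mod 13). k = 1×13×6 + 6×7×2 ≡ 71 (mod 91)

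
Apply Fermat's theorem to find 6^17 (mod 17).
By Fermat: 6^{16} ≡ 1 (mod 17). So 6^{17} = 6^{16} · 6^{1} ≡ 6^{1} ≡ 6 (mod 17)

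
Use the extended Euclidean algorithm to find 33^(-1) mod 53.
Extended GCD: 33(-8) + 53(5) = 1. So 33^(-1) ≡ -8 ≡ 45 mod 53. Verify: 33 × 45 = 1485 ≡ 1 mod 53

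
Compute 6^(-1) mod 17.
Since 17 is prime, by Fermat 6^(-1) ≡ 6^{15} ≡ 3 mod 17. Verify: 6 × 3 = 18 ≡ 1 mod 17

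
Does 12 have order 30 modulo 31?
ord_31(12) divides 30. For each prime q|30: 12^{15}≡30, 12^{10}≡25, 12^{6}≡2, none ≡ 1. So 12 has order 30 and is a primitive root mod 31.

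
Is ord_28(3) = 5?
Powers of 3 mod 28: 3^1≡3, 3^2≡9, 3^3≡27, 3^4≡25, 3^5≡19, 3^6≡1. 3^5≡19≢1, so ord ≠ 5. No, the actual order is 6.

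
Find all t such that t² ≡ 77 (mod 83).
The square roots of 77 mod 83 are 49 and 34. Verify: 49² = 2401 ≡ 77 (mod 83)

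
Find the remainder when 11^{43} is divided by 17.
By Fermat: 11^{16} ≡ 1 mod 17. 43 = 2×16 + 11. So 11^{43} ≡ 11^{11} ≡ 12 mod 17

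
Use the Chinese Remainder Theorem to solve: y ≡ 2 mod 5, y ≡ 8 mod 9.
M = 5 × 9 = 45. M₁ = 9, y₁ ≡ 4 mod 5. M₂ = 5, y₂ ≡ 2 mod 9. y = 2×9×4 + 8×5×2 ≡ 17 mod 45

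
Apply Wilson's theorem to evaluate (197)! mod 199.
(198)! = (197)! × (198) ≡ -1 (mod 199). So (197)! ≡ -1 × (198)^(-1) ≡ (-1)×(-1) = 1 (mod 199)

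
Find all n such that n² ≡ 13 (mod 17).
The square roots of 13 mod 17 are 8 and 9. Verify: 8² = 64 ≡ 13 (mod 17)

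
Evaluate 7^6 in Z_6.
By repeated squaring mod 6: 7^{1}≡1, 7^{2}≡1, 7^{4}≡1. Then 7^{6} = 7^{4+2} ≡ 1 × 1 ≡ 1 mod 6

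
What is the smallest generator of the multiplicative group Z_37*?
g = 2. For each prime q|36: 2^{18}≡36, 2^{12}≡26, none ≡ 1, so ord_37(2) = 36 and 2 is a primitive root.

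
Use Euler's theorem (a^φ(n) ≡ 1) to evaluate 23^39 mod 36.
By Euler: 23^{12} ≡ 1 mod 36 since gcd(23, 36) = 1. 39 = 3×12 + 3. So 23^{39} ≡ 23^{3} ≡ 35 mod 36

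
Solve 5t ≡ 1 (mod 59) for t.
Since 59 is prime, by Fermat 5^(-1) ≡ 5^{57} ≡ 12 (mod 59). Verify: 5 × 12 = 60 ≡ 1 (mod 59)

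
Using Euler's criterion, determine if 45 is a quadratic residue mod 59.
By Euler's criterion: 45^{29} ≡ 1 (mod 59). Since this equals 1, 45 is a QR.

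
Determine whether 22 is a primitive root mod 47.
ord_47(22) divides 46. For each prime q|46: 22^{23}≡46, 22^{2}≡14, none ≡ 1. So 22 has order 46 and is a primitive root mod 47.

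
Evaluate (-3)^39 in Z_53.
By repeated squaring (mod 53): (-3)^{1}≡50, (-3)^{2}≡9, (-3)^{4}≡28, (-3)^{8}≡42, (-3)^{16}≡15, (-3)^{32}≡13. Then (-3)^{39} = (-3)^{32+4+2+1} ≡ 13 × 28 × 9 × 50 ≡ 30 (mod 53)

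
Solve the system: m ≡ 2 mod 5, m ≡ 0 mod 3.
M = 5 × 3 = 15. M₁ = 3, y₁ ≡ 2 mod 5. M₂ = 5, y₂ ≡ 2 mod 3. m = 2×3×2 + 0×5×2 ≡ 12 mod 15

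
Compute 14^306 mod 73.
Using Fermat: 14^{72} ≡ 1 mod 73. 306 ≡ 18 mod 72. So 14^{306} ≡ 14^{18} ≡ 27 mod 73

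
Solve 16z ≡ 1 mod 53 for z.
Since 53 is prime, by Fermat 16^(-1) ≡ 16^{51} ≡ 10 mod 53. Verify: 16 × 10 = 160 ≡ 1 mod 53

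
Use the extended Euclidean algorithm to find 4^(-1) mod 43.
Extended GCD: 4(11) + 43(-1) = 1. So 4^(-1) ≡ 11 mod 43. Verify: 4 × 11 = 44 ≡ 1 mod 43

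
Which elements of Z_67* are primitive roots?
There are φ(66) = 20 primitive roots mod 67: {2, 7, 11, 12, 13, 18, 20, 28, 31, 32, 34, 41, 44, 46, 48, 50, 51, 57, 61, 63}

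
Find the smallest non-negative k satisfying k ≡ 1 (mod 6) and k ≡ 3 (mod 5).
M = 6 × 5 = 30. M₁ = 5, y₁ ≡ 5 (mod 6). M₂ = 6, y₂ ≡ 1 (mod 5). k = 1×5×5 + 3×6×1 ≡ 13 (mod 30)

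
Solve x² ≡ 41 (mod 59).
The square roots of 41 mod 59 are 49 and 10. Verify: 49² = 2401 ≡ 41 (mod 59)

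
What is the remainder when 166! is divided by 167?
By Wilson's theorem, (166)! ≡ -1 ≡ 166 mod 167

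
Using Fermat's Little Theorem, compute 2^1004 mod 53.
By Fermat: 2^{52} ≡ 1 (mod 53). 1004 ≡ 16 (mod 52). So 2^{1004} ≡ 2^{16} ≡ 28 (mod 53)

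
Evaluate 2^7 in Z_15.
By repeated squaring (mod 15): 2^{1}≡2, 2^{2}≡4, 2^{4}≡1. Then 2^{7} = 2^{4+2+1} ≡ 1 × 4 × 2 ≡ 8 (mod 15)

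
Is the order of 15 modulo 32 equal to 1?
Powers of 15 mod 32: 15^1≡15, 15^2≡1. 15^1≡15≢1, so ord ≠ 1. No, the actual order is 2.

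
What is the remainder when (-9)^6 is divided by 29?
By repeated squaring mod 29: (-9)^{1}≡20, (-9)^{2}≡23, (-9)^{4}≡7. Then (-9)^{6} = (-9)^{4+2} ≡ 7 × 23 ≡ 16 mod 29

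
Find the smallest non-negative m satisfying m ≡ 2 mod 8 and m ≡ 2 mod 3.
M = 8 × 3 = 24. M₁ = 3, y₁ ≡ 3 mod 8. M₂ = 8, y₂ ≡ 2 mod 3. m = 2×3×3 + 2×8×2 ≡ 2 mod 24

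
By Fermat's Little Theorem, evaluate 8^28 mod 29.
By Fermat's Little Theorem, 8^{28} ≡ 1 mod 29 since 29 is prime and gcd(8, 29) = 1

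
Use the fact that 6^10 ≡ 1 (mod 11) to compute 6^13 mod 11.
By Fermat: 6^{10} ≡ 1 (mod 11). So 6^{13} = 6^{10} · 6^{3} ≡ 6^{3} ≡ 7 (mod 11)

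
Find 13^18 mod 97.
By repeated squaring mod 97: 13^{1}≡13, 13^{2}≡72, 13^{4}≡43, 13^{8}≡6, 13^{16}≡36. Then 13^{18} = 13^{16+2} ≡ 36 × 72 ≡ 70 mod 97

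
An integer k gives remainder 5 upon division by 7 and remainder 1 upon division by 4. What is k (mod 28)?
M = 7 × 4 = 28. M₁ = 4, y₁ ≡ 2 (mod 7). M₂ = 7, y₂ ≡ 3 (mod 4). k = 5×4×2 + 1×7×3 ≡ 5 (mod 28)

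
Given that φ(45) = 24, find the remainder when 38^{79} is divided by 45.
By Euler: 38^{24} ≡ 1 (mod 45) since gcd(38, 45) = 1. 79 = 3×24 + 7. So 38^{79} ≡ 38^{7} ≡ 2 (mod 45)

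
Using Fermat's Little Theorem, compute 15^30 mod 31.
By Fermat's Little Theorem, 15^{30} ≡ 1 mod 31 since 31 is prime and gcd(15, 31) = 1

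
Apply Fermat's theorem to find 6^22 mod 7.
By Fermat: 6^{6} ≡ 1 mod 7. 22 = 3×6 + 4. So 6^{22} ≡ 6^{4} ≡ 1 mod 7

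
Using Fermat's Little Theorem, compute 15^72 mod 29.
By Fermat: 15^{28} ≡ 1 (mod 29). 72 = 2×28 + 16. So 15^{72} ≡ 15^{16} ≡ 7 (mod 29)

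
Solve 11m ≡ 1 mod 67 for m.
Since 67 is prime, by Fermat 11^(-1) ≡ 11^{65} ≡ 61 mod 67. Verify: 11 × 61 = 671 ≡ 1 mod 67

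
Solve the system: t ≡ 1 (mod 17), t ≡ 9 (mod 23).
M = 17 × 23 = 391. M₁ = 23, y₁ ≡ 3 (mod 17). M₂ = 17, y₂ ≡ 19 (mod 23). t = 1×23×3 + 9×17×19 ≡ 239 (mod 391)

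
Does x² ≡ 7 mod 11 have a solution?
By Euler's criterion: 7^{5} ≡ 10 mod 11. Since this equals -1 (≡ 10), 7 is not a QR.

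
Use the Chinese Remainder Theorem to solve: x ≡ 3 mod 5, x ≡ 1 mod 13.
M = 5 × 13 = 65. M₁ = 13, y₁ ≡ 2 mod 5. M₂ = 5, y₂ ≡ 8 mod 13. x = 3×13×2 + 1×5×8 ≡ 53 mod 65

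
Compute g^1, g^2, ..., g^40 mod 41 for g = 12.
12^1, 12^2, ..., 12^{40} mod 41: [12, 21, 6, 31, 3, 36, 22, 18, 11, 9, 26, 25, 13, 33, 27, 37, 34, 39, 17, 40, 29, 20, 35, 10, 38, 5, 19, 23, 30, 32, 15, 16, 28, 8, 14, 4, 7, 2, 24, 1]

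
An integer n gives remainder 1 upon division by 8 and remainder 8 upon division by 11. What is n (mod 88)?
M = 8 × 11 = 88. M₁ = 11, y₁ ≡ 3 (mod 8). M₂ = 8, y₂ ≡ 7 (mod 11). n = 1×11×3 + 8×8×7 ≡ 41 (mod 88)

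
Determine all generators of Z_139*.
There are φ(138) = 44 primitive roots mod 139: {2, 3, 12, 15, 17, 18, 19, 21, 22, 26, 32, 40, 50, 53, 56, 58, 61, 68, 70, 72, 73, 85, 88, 90, 92, 93, 98, 101, 102, 104, 108, 109, 110, 111, 114, 115, 119, 123, 126, 128, 130, 132, 134, 135}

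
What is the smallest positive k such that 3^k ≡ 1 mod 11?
Powers of 3 mod 11: 3^1≡3, 3^2≡9, 3^3≡5, 3^4≡4, 3^5≡1. So the order of 3 is 5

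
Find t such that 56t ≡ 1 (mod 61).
Since 61 is prime, by Fermat 56^(-1) ≡ 56^{59} ≡ 12 (mod 61). Verify: 56 × 12 = 672 ≡ 1 (mod 61)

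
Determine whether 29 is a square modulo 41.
By Euler's criterion: 29^{20} ≡ 40 mod 41. Since this equals -1 (≡ 40), 29 is not a QR.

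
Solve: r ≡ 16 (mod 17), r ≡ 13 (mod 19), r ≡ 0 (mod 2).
M = 17 × 19 × 2 = 646. M₁ = 38, y₁ ≡ 13 (mod 17). M₂ = 34, y₂ ≡ 14 (mod 19). M₃ = 323, y₃ ≡ 1 (mod 2). r = 16×38×13 + 13×34×14 + 0×323×1 ≡ 526 (mod 646)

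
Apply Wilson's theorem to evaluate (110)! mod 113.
(112)! = (110)! × (111) × (112) ≡ -1 mod 113. So (110)! ≡ -1 × [(112)(111)]^(-1) ≡ 56 mod 113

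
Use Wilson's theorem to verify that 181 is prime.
(180)! mod 181 = 180. Since this equals -1 (mod 181), Wilson confirms 181 is prime.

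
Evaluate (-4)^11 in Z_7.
Using Fermat: (-4)^{6} ≡ 1 mod 7. 11 ≡ 5 mod 6. So (-4)^{11} ≡ (-4)^{5} ≡ 5 mod 7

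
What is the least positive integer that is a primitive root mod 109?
g = 6. Powers: [6, 36, 107, 97, 37, 4, 24, 35, ...] generates all 108 non-zero residues.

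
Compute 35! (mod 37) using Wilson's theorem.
(36)! = (35)! × (36) ≡ -1 (mod 37). So (35)! ≡ -1 × (36)^(-1) ≡ (-1)×(-1) = 1 (mod 37)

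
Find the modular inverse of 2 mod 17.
Since 17 is prime, by Fermat 2^(-1) ≡ 2^{15} ≡ 9 (mod 17). Verify: 2 × 9 = 18 ≡ 1 (mod 17)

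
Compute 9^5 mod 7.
By repeated squaring (mod 7): 9^{1}≡2, 9^{2}≡4, 9^{4}≡2. Then 9^{5} = 9^{4+1} ≡ 2 × 2 ≡ 4 (mod 7)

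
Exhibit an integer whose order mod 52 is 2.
25 has order 2 mod 52 since 25^{2} ≡ 1 mod 52 and no smaller power works.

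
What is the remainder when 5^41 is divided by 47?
By repeated squaring (mod 47): 5^{1}≡5, 5^{2}≡25, 5^{4}≡14, 5^{8}≡8, 5^{16}≡17, 5^{32}≡7. Then 5^{41} = 5^{32+8+1} ≡ 7 × 8 × 5 ≡ 45 (mod 47)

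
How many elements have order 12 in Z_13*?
Number of primitive roots mod 13 = φ(p-1) = φ(12) = 4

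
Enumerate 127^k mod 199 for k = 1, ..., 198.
127^1, 127^2, ..., 127^{198} mod 199: [127, 10, 76, 100, 163, 5, 38, 50, 181, 102, 19, 25, 190, 51, 109, 112, 95, 125, 154, 56, 147, 162, 77, 28, 173, 81, 138, 14, 186, 140, 69, 7, 93, 70, 134, 103, 146, 35, 67, 151, 73, 117, 133, 175, 136, 158, 166, 187, 68, 79, 83, 193, 34, 139, 141, 196, 17, 169, 170, 98, 108, 184, 85, 49, 54, 92, 142, 124, 27, 46, 71, 62, 113, 23, 135, 31, 156, 111, 167, 115, 78, 155, 183, 157, 39, 177, 191, 178, 119, 188, 195, 89, 159, 94, 197, 144, 179, 47, 198, 72, 189, 123, 99, 36, 194, 161, 149, 18, 97, 180, 174, 9, 148, 90, 87, 104, 74, 45, 143, 52, 37, 122, 171, 26, 118, 61, 185, 13, 59, 130, 192, 106, 129, 65, 96, 53, 164, 132, 48, 126, 82, 66, 24, 63, 41, 33, 12, 131, 120, 116, 6, 165, 60, 58, 3, 182, 30, 29, 101, 91, 15, 114, 150, 145, 107, 57, 75, 172, 153, 128, 137, 86, 176, 64, 168, 43, 88, 32, 84, 121, 44, 16, 42, 160, 22, 8, 21, 80, 11, 4, 110, 40, 105, 2, 55, 20, 152, 1]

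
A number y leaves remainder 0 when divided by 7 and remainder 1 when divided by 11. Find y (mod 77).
M = 7 × 11 = 77. M₁ = 11, y₁ ≡ 2 (mod 7). M₂ = 7, y₂ ≡ 8 (mod 11). y = 0×11×2 + 1×7×8 ≡ 56 (mod 77)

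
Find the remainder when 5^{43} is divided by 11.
By Fermat: 5^{10} ≡ 1 mod 11. 43 = 4×10 + 3. So 5^{43} ≡ 5^{3} ≡ 4 mod 11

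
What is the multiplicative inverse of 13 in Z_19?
Since 19 is prime, by Fermat 13^(-1) ≡ 13^{17} ≡ 3 mod 19. Verify: 13 × 3 = 39 ≡ 1 mod 19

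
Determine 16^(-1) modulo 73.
Since 73 is prime, by Fermat 16^(-1) ≡ 16^{71} ≡ 32 mod 73. Verify: 16 × 32 = 512 ≡ 1 mod 73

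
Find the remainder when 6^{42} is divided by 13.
By Fermat: 6^{12} ≡ 1 (mod 13). 42 = 3×12 + 6. So 6^{42} ≡ 6^{6} ≡ 12 (mod 13)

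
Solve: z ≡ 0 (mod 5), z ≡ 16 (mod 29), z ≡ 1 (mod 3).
M = 5 × 29 × 3 = 435. M₁ = 87, y₁ ≡ 3 (mod 5). M₂ = 15, y₂ ≡ 2 (mod 29). M₃ = 145, y₃ ≡ 1 (mod 3). z = 0×87×3 + 16×15×2 + 1×145×1 ≡ 190 (mod 435)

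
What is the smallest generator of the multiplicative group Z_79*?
g = 3. For each prime q|78: 3^{39}≡78, 3^{26}≡23, 3^{6}≡18, none ≡ 1, so ord_79(3) = 78 and 3 is a primitive root.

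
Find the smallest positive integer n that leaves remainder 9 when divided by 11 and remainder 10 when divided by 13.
M = 11 × 13 = 143. M₁ = 13, y₁ ≡ 6 (mod 11). M₂ = 11, y₂ ≡ 6 (mod 13). n = 9×13×6 + 10×11×6 ≡ 75 (mod 143)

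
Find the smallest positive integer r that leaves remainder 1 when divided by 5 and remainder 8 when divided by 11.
M = 5 × 11 = 55. M₁ = 11, y₁ ≡ 1 (mod 5). M₂ = 5, y₂ ≡ 9 (mod 11). r = 1×11×1 + 8×5×9 ≡ 41 (mod 55)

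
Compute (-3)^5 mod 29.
By repeated squaring (mod 29): (-3)^{1}≡26, (-3)^{2}≡9, (-3)^{4}≡23. Then (-3)^{5} = (-3)^{4+1} ≡ 23 × 26 ≡ 18 (mod 29)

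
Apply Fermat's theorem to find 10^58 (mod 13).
By Fermat: 10^{12} ≡ 1 (mod 13). 58 = 4×12 + 10. So 10^{58} ≡ 10^{10} ≡ 3 (mod 13)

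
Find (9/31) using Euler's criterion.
(9/31) = 9^{15} mod 31 = 1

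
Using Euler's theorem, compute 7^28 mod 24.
By Euler: 7^{8} ≡ 1 mod 24 since gcd(7, 24) = 1. 28 = 3×8 + 4. So 7^{28} ≡ 7^{4} ≡ 1 mod 24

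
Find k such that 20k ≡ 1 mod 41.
Since 41 is prime, by Fermat 20^(-1) ≡ 20^{39} ≡ 39 mod 41. Verify: 20 × 39 = 780 ≡ 1 mod 41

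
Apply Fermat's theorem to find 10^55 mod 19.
By Fermat: 10^{18} ≡ 1 mod 19. 55 = 3×18 + 1. So 10^{55} ≡ 10^{1} ≡ 10 mod 19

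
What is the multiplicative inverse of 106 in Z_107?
Since 107 is prime, by Fermat 106^(-1) ≡ 106^{105} ≡ 106 mod 107. Verify: 106 × 106 = 11236 ≡ 1 mod 107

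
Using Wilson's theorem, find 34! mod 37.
(36)! = (34)! × (35) × (36) ≡ -1 mod 37. So (34)! ≡ -1 × [(36)(35)]^(-1) ≡ 18 mod 37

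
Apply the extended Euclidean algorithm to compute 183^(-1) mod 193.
Extended GCD: 183(-58) + 193(55) = 1. So 183^(-1) ≡ -58 ≡ 135 mod 193. Verify: 183 × 135 = 24705 ≡ 1 mod 193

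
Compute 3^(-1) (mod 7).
Since 7 is prime, by Fermat 3^(-1) ≡ 3^{5} ≡ 5 (mod 7). Verify: 3 × 5 = 15 ≡ 1 (mod 7)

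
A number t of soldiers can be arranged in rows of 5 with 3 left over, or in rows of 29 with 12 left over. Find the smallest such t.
M = 5 × 29 = 145. M₁ = 29, y₁ ≡ 4 (mod 5). M₂ = 5, y₂ ≡ 6 (mod 29). t = 3×29×4 + 12×5×6 ≡ 128 (mod 145)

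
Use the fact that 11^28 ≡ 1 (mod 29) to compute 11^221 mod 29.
By Fermat: 11^{28} ≡ 1 (mod 29). 221 ≡ 25 (mod 28). So 11^{221} ≡ 11^{25} ≡ 19 (mod 29)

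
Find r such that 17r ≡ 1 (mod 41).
Since 41 is prime, by Fermat 17^(-1) ≡ 17^{39} ≡ 29 (mod 41). Verify: 17 × 29 = 493 ≡ 1 (mod 41)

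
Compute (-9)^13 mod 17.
By repeated squaring mod 17: (-9)^{1}≡8, (-9)^{2}≡13, (-9)^{4}≡16, (-9)^{8}≡1. Then (-9)^{13} = (-9)^{8+4+1} ≡ 1 × 16 × 8 ≡ 9 mod 17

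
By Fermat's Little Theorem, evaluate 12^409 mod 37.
By Fermat: 12^{36} ≡ 1 (mod 37). 409 ≡ 13 (mod 36). So 12^{409} ≡ 12^{13} ≡ 16 (mod 37)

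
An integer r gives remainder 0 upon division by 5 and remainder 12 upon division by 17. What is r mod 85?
M = 5 × 17 = 85. M₁ = 17, y₁ ≡ 3 mod 5. M₂ = 5, y₂ ≡ 7 mod 17. r = 0×17×3 + 12×5×7 ≡ 80 mod 85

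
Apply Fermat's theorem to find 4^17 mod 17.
By Fermat: 4^{16} ≡ 1 mod 17. So 4^{17} = 4^{16} · 4^{1} ≡ 4^{1} ≡ 4 mod 17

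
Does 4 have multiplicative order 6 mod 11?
Powers of 4 mod 11: 4^1≡4, 4^2≡5, 4^3≡9, 4^4≡3, 4^5≡1. Already 4^5≡1, so the order is 5 < 6. No, the actual order is 5.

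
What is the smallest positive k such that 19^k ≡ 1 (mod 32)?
Powers of 19 mod 32: 19^1≡19, 19^2≡9, 19^3≡11, 19^4≡17, 19^5≡3, 19^6≡25, 19^7≡27, 19^8≡1. So the order of 19 is 8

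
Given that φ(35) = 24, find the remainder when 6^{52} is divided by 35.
By Euler: 6^{24} ≡ 1 mod 35 since gcd(6, 35) = 1. 52 = 2×24 + 4. So 6^{52} ≡ 6^{4} ≡ 1 mod 35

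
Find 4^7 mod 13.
By repeated squaring mod 13: 4^{1}≡4, 4^{2}≡3, 4^{4}≡9. Then 4^{7} = 4^{4+2+1} ≡ 9 × 3 × 4 ≡ 4 mod 13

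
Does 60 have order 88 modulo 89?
ord_89(60) divides 88. For each prime q|88: 60^{44}≡88, 60^{8}≡4, none ≡ 1. So 60 has order 88 and is a primitive root mod 89.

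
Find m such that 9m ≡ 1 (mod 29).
Since 29 is prime, by Fermat 9^(-1) ≡ 9^{27} ≡ 13 (mod 29). Verify: 9 × 13 = 117 ≡ 1 (mod 29)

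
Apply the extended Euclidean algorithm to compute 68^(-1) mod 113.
Extended GCD: 68(5) + 113(-3) = 1. So 68^(-1) ≡ 5 (mod 113). Verify: 68 × 5 = 340 ≡ 1 (mod 113)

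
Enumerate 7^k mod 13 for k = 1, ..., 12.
7^1, 7^2, ..., 7^{12} mod 13: [7, 10, 5, 9, 11, 12, 6, 3, 8, 4, 2, 1]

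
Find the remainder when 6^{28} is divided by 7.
By Fermat: 6^{6} ≡ 1 mod 7. 28 = 4×6 + 4. So 6^{28} ≡ 6^{4} ≡ 1 mod 7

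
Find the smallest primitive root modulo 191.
g = 19. Powers: [19, 170, 174, 59, 166, 98, ...] generates all 190 non-zero residues.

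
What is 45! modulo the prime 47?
(46)! = (45)! × (46) ≡ -1 mod 47. So (45)! ≡ -1 × (46)^(-1) ≡ (-1)×(-1) = 1 mod 47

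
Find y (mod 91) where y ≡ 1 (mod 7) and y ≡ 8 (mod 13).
M = 7 × 13 = 91. M₁ = 13, y₁ ≡ 6 (mod 7). M₂ = 7, y₂ ≡ 2 (mod 13). y = 1×13×6 + 8×7×2 ≡ 8 (mod 91)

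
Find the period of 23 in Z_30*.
Powers of 23 mod 30: 23^1≡23, 23^2≡19, 23^3≡17, 23^4≡1. Order = 4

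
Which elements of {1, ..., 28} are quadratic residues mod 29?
QRs mod 29: {1, 4, 5, 6, 7, 9, 13, 16, 20, 22, 23, 24, 25, 28}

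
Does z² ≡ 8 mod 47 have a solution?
By Euler's criterion: 8^{23} ≡ 1 mod 47. Since this equals 1, 8 is a QR.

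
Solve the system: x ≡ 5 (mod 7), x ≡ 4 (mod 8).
M = 7 × 8 = 56. M₁ = 8, y₁ ≡ 1 (mod 7). M₂ = 7, y₂ ≡ 7 (mod 8). x = 5×8×1 + 4×7×7 ≡ 12 (mod 56)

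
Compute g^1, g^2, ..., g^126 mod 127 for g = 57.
57^1, 57^2, ..., 57^{126} mod 127: [57, 74, 27, 15, 93, 94, 24, 98, 125, 13, 106, 73, 97, 68, 66, 79, 58, 4, 101, 42, 108, 60, 118, 122, 96, 11, 119, 52, 43, 38, 7, 18, 10, 62, 105, 16, 23, 41, 51, 113, 91, 107, 3, 44, 95, 81, 45, 25, 28, 72, 40, 121, 39, 64, 92, 37, 77, 71, 110, 47, 12, 49, 126, 70, 53, 100, 112, 34, 33, 103, 29, 2, 114, 21, 54, 30, 59, 61, 48, 69, 123, 26, 85, 19, 67, 9, 5, 31, 116, 8, 75, 84, 89, 120, 109, 117, 65, 22, 111, 104, 86, 76, 14, 36, 20, 124, 83, 32, 46, 82, 102, 99, 55, 87, 6, 88, 63, 35, 90, 50, 56, 17, 80, 115, 78, 1]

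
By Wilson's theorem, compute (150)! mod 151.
By Wilson's theorem, (150)! ≡ -1 ≡ 150 mod 151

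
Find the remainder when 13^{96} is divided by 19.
By Fermat: 13^{18} ≡ 1 mod 19. 96 = 5×18 + 6. So 13^{96} ≡ 13^{6} ≡ 11 mod 19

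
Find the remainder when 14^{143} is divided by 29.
By Fermat: 14^{28} ≡ 1 mod 29. 143 = 5×28 + 3. So 14^{143} ≡ 14^{3} ≡ 18 mod 29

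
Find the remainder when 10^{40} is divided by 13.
By Fermat: 10^{12} ≡ 1 (mod 13). 40 = 3×12 + 4. So 10^{40} ≡ 10^{4} ≡ 3 (mod 13)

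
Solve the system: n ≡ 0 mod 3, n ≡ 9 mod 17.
M = 3 × 17 = 51. M₁ = 17, y₁ ≡ 2 mod 3. M₂ = 3, y₂ ≡ 6 mod 17. n = 0×17×2 + 9×3×6 ≡ 9 mod 51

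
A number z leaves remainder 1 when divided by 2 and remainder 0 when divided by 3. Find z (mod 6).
M = 2 × 3 = 6. M₁ = 3, y₁ ≡ 1 (mod 2). M₂ = 2, y₂ ≡ 2 (mod 3). z = 1×3×1 + 0×2×2 ≡ 3 (mod 6)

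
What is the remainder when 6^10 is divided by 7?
Using Fermat: 6^{6} ≡ 1 (mod 7). 10 ≡ 4 (mod 6). So 6^{10} ≡ 6^{4} ≡ 1 (mod 7)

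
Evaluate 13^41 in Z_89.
By repeated squaring mod 89: 13^{1}≡13, 13^{2}≡80, 13^{4}≡81, 13^{8}≡64, 13^{16}≡2, 13^{32}≡4. Then 13^{41} = 13^{32+8+1} ≡ 4 × 64 × 13 ≡ 35 mod 89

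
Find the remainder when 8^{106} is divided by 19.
By Fermat: 8^{18} ≡ 1 (mod 19). 106 = 5×18 + 16. So 8^{106} ≡ 8^{16} ≡ 11 (mod 19)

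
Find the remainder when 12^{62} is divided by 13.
By Fermat: 12^{12} ≡ 1 mod 13. 62 = 5×12 + 2. So 12^{62} ≡ 12^{2} ≡ 1 mod 13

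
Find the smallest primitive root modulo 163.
g = 2. For each prime q|162: 2^{81}≡162, 2^{54}≡104, none ≡ 1, so ord_163(2) = 162 and 2 is a primitive root.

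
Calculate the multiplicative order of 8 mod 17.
Powers of 8 mod 17: 8^1≡8, 8^2≡13, 8^3≡2, 8^4≡16, 8^5≡9, 8^6≡4, 8^7≡15, 8^8≡1. Order = 8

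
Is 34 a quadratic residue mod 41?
By Euler's criterion: 34^{20} ≡ 40 (mod 41). Since this equals -1 (≡ 40), 34 is not a QR.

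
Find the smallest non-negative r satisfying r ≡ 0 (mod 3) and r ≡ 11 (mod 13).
M = 3 × 13 = 39. M₁ = 13, y₁ ≡ 1 (mod 3). M₂ = 3, y₂ ≡ 9 (mod 13). r = 0×13×1 + 11×3×9 ≡ 24 (mod 39)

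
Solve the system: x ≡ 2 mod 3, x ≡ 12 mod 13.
M = 3 × 13 = 39. M₁ = 13, y₁ ≡ 1 mod 3. M₂ = 3, y₂ ≡ 9 mod 13. x = 2×13×1 + 12×3×9 ≡ 38 mod 39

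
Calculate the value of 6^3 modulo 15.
6^{3} = 216 ≡ 6 mod 15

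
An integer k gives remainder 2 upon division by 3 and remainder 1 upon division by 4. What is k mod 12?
M = 3 × 4 = 12. M₁ = 4, y₁ ≡ 1 mod 3. M₂ = 3, y₂ ≡ 3 mod 4. k = 2×4×1 + 1×3×3 ≡ 5 mod 12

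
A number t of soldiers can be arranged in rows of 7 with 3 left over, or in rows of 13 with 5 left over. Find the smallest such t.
M = 7 × 13 = 91. M₁ = 13, y₁ ≡ 6 (mod 7). M₂ = 7, y₂ ≡ 2 (mod 13). t = 3×13×6 + 5×7×2 ≡ 31 (mod 91)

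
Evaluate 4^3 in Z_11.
4^{3} = 64 ≡ 9 mod 11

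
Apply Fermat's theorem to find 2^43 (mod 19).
By Fermat: 2^{18} ≡ 1 (mod 19). 43 = 2×18 + 7. So 2^{43} ≡ 2^{7} ≡ 14 (mod 19)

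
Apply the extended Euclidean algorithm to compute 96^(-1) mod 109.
Extended GCD: 96(-42) + 109(37) = 1. So 96^(-1) ≡ -42 ≡ 67 mod 109. Verify: 96 × 67 = 6432 ≡ 1 mod 109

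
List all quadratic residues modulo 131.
QRs mod 131: {1, 3, 4, 5, 7, 9, 11, 12, 13, 15, 16, 20, 21, 25, 27, 28, 33, 34, 35, 36, 38, 39, 41, 43, 44, 45, 46, 48, 49, 52, 53, 55, 58, 59, 60, 61, 62, 63, 64, 65, 74, 75, 77, 80, 81, 84, 89, 91, 94, 99, 100, 101, 102, 105, 107, 108, 109, 112, 113, 114, 117, 121, 123, 125, 129}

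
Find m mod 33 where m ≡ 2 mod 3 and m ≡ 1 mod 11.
M = 3 × 11 = 33. M₁ = 11, y₁ ≡ 2 mod 3. M₂ = 3, y₂ ≡ 4 mod 11. m = 2×11×2 + 1×3×4 ≡ 23 mod 33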